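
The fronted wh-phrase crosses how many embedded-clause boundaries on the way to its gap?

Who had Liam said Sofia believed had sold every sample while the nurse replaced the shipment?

2

"who" is extracted from the subject of "sold".
Boundaries crossed, outermost first: [Ø], [Ø] — 2 in total.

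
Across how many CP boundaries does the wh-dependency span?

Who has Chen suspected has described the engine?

"who" is extracted from the subject of "described".
Boundaries crossed, outermost first: [Ø] — 1 in total.

1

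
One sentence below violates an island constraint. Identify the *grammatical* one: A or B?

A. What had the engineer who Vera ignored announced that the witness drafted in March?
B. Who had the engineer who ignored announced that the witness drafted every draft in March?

A

In B, the wh-phrase is extracted from inside a complex-NP island (relative clause) (introduced by "who"), which blocks movement.
In A, the extraction path crosses only that-complement boundaries, which are transparent.
So A is grammatical.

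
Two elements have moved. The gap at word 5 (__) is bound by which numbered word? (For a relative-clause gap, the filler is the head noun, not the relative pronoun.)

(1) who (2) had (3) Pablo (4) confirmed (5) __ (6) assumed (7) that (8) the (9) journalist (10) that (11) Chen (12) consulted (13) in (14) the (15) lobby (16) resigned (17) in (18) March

The marked gap is the subject of "assumed".
Its filler is the fronted wh-phrase "who", at word 1.
(The other dependency links word 9 to a gap after word 12.)

1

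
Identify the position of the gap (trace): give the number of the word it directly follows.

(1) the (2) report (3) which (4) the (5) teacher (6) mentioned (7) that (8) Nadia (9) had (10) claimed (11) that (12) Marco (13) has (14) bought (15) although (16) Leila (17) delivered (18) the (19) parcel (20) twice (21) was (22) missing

The displaced element is "the report" (word 2).
It is linked across 2 clause boundaries (that → that).
It functions as the direct object of "bought", so the gap sits immediately after word 14 ("bought").
Base order: The teacher mentioned that Nadia had claimed that Marco has bought the report although Leila delivered the parcel twice.

14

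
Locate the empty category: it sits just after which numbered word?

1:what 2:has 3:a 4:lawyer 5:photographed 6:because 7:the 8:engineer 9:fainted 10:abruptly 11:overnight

5

The displaced element is "what" (word 1).
It functions as the direct object of "photographed", so the gap sits immediately after word 5 ("photographed").
Base order: A lawyer has photographed what because the engineer fainted abruptly overnight.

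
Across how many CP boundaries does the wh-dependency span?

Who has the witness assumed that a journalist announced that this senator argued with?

2

"who" is extracted from the PP object of "argued".
Boundaries crossed, outermost first: [that], [that] — 2 in total.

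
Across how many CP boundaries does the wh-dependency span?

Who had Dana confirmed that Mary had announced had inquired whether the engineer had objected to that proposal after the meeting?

2

"who" is extracted from the subject of "inquired".
Boundaries crossed, outermost first: [that], [Ø] — 2 in total.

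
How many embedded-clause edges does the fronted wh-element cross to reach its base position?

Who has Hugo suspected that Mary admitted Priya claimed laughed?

3

"who" is extracted from the subject of "laughed".
Boundaries crossed, outermost first: [that], [Ø], [Ø] — 3 in total.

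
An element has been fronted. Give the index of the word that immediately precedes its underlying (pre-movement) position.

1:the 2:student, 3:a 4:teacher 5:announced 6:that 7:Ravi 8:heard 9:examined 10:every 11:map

The displaced element is "the student" (word 2).
It is linked across 2 clause boundaries (that → Ø).
It functions as the subject of "examined", so the gap sits immediately after word 8 ("heard").
Base order: A teacher announced that Ravi heard the student examined every map.

8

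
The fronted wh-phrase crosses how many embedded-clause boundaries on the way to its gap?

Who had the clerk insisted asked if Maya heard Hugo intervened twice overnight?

1

"who" is extracted from the subject of "asked".
Boundaries crossed, outermost first: [Ø] — 1 in total.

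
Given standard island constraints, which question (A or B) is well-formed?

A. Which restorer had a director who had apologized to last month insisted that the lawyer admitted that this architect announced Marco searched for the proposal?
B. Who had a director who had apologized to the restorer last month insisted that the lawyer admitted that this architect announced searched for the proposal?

In A, the wh-phrase is extracted from inside a complex-NP island (relative clause) (introduced by "who"), which blocks movement.
In B, the extraction path crosses only that-complement boundaries, which are transparent.
So B is grammatical.

B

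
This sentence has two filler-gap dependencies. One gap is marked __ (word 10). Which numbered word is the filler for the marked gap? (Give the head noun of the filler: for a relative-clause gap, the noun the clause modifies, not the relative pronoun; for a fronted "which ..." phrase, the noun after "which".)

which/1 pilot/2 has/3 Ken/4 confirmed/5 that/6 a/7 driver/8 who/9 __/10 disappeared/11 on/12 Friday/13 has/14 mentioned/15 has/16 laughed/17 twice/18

The marked gap is inside the relative clause, the subject of "disappeared".
Its filler is the head noun "driver" (via "who"), at word 8.
(The other dependency links word 2 to a gap after word 15.)

8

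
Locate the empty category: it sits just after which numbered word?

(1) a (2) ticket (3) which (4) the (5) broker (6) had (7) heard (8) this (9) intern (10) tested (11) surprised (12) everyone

The displaced element is "a ticket" (word 2).
It is linked across 1 clause boundary (Ø).
It functions as the direct object of "tested", so the gap sits immediately after word 10 ("tested").
Base order: The broker had heard this intern tested a ticket.

10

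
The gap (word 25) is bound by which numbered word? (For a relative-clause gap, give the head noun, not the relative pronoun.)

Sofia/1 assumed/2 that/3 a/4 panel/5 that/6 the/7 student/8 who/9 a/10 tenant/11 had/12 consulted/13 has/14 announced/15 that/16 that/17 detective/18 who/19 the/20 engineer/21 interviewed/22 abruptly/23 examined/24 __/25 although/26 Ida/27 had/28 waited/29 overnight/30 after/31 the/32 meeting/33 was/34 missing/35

5

The gap at 25 is the object of "examined", inside a relative clause.
The relative pronoun is "that" (word 6); it is bound by the head noun immediately before it.
Its filler is the head noun "panel", at word 5.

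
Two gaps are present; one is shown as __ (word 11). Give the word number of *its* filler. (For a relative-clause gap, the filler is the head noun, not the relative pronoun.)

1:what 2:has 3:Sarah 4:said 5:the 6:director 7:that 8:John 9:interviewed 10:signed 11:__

The marked gap is the direct object of "signed".
Its filler is the fronted wh-phrase "what", at word 1.
(The other dependency links word 6 to a gap after word 9.)

1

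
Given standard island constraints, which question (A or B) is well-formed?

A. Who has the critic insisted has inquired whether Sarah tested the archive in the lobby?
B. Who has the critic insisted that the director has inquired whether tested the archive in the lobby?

A

In B, the wh-phrase is extracted from inside a wh-island (introduced by "whether"), which blocks movement.
In A, the extraction path crosses only that-complement boundaries, which are transparent.
So A is grammatical.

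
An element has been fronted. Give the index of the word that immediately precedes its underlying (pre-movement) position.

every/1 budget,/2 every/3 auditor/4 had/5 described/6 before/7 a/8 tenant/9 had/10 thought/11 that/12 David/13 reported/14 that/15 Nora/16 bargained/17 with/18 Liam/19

The displaced element is "every budget" (word 2).
It functions as the direct object of "described", so the gap sits immediately after word 6 ("described").
Base order: Every auditor had described every budget before a tenant had thought that David reported that Nora bargained with Liam.

6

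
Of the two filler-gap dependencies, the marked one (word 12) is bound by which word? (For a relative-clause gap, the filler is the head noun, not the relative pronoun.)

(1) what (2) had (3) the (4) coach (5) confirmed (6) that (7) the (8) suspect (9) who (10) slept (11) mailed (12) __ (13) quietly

1

The marked gap is the direct object of "mailed".
Its filler is the fronted wh-phrase "what", at word 1.
(The other dependency links word 8 to a gap after word 9.)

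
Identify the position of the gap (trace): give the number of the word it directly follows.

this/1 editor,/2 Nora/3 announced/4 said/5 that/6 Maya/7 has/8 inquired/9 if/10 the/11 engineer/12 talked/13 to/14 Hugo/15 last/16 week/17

The displaced element is "this editor" (word 2).
It is linked across 1 clause boundary (Ø).
It functions as the subject of "said", so the gap sits immediately after word 4 ("announced").
Base order: Nora announced this editor said that Maya has inquired if the engineer talked to Hugo last week.

4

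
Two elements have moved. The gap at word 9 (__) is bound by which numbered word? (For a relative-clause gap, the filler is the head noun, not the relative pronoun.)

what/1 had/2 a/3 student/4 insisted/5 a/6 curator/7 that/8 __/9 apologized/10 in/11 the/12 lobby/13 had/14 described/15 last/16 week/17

7

The marked gap is inside the relative clause, the subject of "apologized".
Its filler is the head noun "curator" (via "that"), at word 7.
(The other dependency links word 1 to a gap after word 15.)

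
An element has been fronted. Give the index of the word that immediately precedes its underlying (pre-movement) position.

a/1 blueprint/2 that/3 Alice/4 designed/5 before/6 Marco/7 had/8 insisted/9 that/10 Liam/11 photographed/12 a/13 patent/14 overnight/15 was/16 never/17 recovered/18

5

The displaced element is "a blueprint" (word 2).
It functions as the direct object of "designed", so the gap sits immediately after word 5 ("designed").
Base order: Alice designed a blueprint before Marco had insisted that Liam photographed a patent overnight.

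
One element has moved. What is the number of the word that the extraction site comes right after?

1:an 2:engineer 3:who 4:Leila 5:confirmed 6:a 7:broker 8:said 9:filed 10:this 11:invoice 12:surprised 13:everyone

8

The displaced element is "an engineer" (word 2).
It is linked across 2 clause boundaries (Ø → Ø).
It functions as the subject of "filed", so the gap sits immediately after word 8 ("said").
Base order: Leila confirmed a broker said an engineer filed this invoice.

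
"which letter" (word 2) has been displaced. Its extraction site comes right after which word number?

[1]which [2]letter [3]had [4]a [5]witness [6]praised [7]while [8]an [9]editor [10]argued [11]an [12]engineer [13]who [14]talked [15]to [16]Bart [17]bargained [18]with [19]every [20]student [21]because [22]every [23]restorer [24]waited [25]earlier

6

The displaced element is "which letter" (word 2).
It functions as the direct object of "praised", so the gap sits immediately after word 6 ("praised").
Base order: A witness had praised which letter while an editor argued an engineer who talked to Bart bargained with every student because every restorer waited earlier.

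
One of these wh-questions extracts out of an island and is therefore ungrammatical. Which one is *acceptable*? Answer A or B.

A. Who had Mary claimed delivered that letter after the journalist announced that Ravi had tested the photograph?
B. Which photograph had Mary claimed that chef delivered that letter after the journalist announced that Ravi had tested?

In B, the wh-phrase is extracted from inside an adjunct island (introduced by "after"), which blocks movement.
In A, the extraction path crosses only that-complement boundaries, which are transparent.
So A is grammatical.

A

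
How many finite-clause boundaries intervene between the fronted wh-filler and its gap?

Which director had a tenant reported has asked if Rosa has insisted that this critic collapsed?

1

"which director" is extracted from the subject of "asked".
Boundaries crossed, outermost first: [Ø] — 1 in total.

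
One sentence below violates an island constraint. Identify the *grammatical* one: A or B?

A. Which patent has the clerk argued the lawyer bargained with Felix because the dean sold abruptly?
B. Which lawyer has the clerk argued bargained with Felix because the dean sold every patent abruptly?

B

In A, the wh-phrase is extracted from inside an adjunct island (introduced by "because"), which blocks movement.
In B, the extraction path crosses only that-complement boundaries, which are transparent.
So B is grammatical.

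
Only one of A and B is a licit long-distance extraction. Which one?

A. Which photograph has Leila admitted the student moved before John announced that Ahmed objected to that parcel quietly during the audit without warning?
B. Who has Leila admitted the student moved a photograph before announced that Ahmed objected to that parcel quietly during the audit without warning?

A

In B, the wh-phrase is extracted from inside an adjunct island (introduced by "before"), which blocks movement.
In A, the extraction path crosses only that-complement boundaries, which are transparent.
So A is grammatical.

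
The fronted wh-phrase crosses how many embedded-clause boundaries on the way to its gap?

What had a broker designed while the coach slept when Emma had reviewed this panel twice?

0

"what" originates inside the matrix clause — no clause boundary is crossed.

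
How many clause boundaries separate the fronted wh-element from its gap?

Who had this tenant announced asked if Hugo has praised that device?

"who" is extracted from the subject of "asked".
Boundaries crossed, outermost first: [Ø] — 1 in total.

1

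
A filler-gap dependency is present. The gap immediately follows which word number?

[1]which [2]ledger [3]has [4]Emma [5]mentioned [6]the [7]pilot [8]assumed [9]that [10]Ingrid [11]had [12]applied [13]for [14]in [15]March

The displaced element is "which ledger" (word 2).
It is linked across 2 clause boundaries (Ø → that).
It functions as the object of the preposition "for" of "applied", so the gap sits immediately after word 13 ("for").
Base order: Emma has mentioned the pilot assumed that Ingrid had applied for which ledger in March.

13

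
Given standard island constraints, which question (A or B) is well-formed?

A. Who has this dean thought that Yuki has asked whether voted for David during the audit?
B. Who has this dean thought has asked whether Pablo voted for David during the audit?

B

In A, the wh-phrase is extracted from inside a wh-island (introduced by "whether"), which blocks movement.
In B, the extraction path crosses only that-complement boundaries, which are transparent.
So B is grammatical.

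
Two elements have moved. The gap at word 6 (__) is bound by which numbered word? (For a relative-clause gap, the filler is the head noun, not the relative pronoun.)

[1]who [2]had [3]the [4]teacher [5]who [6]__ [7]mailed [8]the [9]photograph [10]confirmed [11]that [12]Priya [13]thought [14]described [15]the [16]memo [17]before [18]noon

The marked gap is inside the relative clause, the subject of "mailed".
Its filler is the head noun "teacher" (via "who"), at word 4.
(The other dependency links word 1 to a gap after word 13.)

4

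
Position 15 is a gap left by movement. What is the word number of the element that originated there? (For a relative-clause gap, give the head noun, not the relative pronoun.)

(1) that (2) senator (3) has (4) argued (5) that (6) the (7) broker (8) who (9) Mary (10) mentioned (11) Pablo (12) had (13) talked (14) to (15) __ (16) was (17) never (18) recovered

The gap at 15 is the prepositional object of "talked", inside a relative clause.
The relative pronoun is "who" (word 8); it is bound by the head noun immediately before it.
Its filler is the head noun "broker", at word 7.

7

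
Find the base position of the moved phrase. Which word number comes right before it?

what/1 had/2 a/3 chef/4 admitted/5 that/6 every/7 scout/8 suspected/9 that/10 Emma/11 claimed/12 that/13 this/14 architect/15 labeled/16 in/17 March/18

The displaced element is "what" (word 1).
It is linked across 3 clause boundaries (that → that → that).
It functions as the direct object of "labeled", so the gap sits immediately after word 16 ("labeled").
Base order: A chef had admitted that every scout suspected that Emma claimed that this architect labeled what in March.

16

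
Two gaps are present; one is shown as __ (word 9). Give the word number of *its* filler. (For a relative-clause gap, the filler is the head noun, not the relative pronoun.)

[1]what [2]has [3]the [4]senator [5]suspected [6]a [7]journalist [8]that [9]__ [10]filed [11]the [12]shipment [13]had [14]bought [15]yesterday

7

The marked gap is inside the relative clause, the subject of "filed".
Its filler is the head noun "journalist" (via "that"), at word 7.
(The other dependency links word 1 to a gap after word 14.)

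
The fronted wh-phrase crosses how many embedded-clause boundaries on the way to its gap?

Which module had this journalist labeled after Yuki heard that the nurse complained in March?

0

"which module" originates inside the matrix clause — no clause boundary is crossed.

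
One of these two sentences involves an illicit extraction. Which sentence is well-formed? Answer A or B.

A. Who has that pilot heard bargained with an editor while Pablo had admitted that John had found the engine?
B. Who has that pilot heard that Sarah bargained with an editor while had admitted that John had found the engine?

In B, the wh-phrase is extracted from inside an adjunct island (introduced by "while"), which blocks movement.
In A, the extraction path crosses only that-complement boundaries, which are transparent.
So A is grammatical.

A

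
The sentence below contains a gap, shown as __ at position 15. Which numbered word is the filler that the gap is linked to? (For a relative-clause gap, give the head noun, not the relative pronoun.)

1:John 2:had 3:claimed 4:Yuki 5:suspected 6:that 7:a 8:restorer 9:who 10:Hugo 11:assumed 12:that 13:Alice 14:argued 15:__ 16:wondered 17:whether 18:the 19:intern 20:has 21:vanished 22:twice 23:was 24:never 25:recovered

The gap at 15 is the subject of "wondered", inside a relative clause.
The relative pronoun is "who" (word 9); it is bound by the head noun immediately before it.
Its filler is the head noun "restorer", at word 8.

8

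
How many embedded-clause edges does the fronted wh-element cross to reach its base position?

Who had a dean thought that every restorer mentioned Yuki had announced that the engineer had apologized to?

3

"who" is extracted from the PP object of "apologized".
Boundaries crossed, outermost first: [that], [Ø], [that] — 3 in total.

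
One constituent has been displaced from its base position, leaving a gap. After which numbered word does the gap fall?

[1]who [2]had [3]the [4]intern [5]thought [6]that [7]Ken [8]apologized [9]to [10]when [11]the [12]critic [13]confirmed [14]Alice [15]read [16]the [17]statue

9

The displaced element is "who" (word 1).
It is linked across 1 clause boundary (that).
It functions as the object of the preposition "to" of "apologized", so the gap sits immediately after word 9 ("to").
Base order: The intern had thought that Ken apologized to who when the critic confirmed Alice read the statue.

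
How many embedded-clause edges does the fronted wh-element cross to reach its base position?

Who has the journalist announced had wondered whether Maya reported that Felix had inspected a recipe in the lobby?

1

"who" is extracted from the subject of "wondered".
Boundaries crossed, outermost first: [Ø] — 1 in total.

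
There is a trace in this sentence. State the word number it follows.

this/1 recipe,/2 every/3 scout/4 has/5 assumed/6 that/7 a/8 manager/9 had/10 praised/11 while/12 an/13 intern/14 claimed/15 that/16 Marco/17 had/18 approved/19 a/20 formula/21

The displaced element is "this recipe" (word 2).
It is linked across 1 clause boundary (that).
It functions as the direct object of "praised", so the gap sits immediately after word 11 ("praised").
Base order: Every scout has assumed that a manager had praised this recipe while an intern claimed that Marco had approved a formula.

11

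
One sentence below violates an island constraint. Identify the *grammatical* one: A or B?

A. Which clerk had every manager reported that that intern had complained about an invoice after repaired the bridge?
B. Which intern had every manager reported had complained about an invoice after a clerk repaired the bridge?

B

In A, the wh-phrase is extracted from inside an adjunct island (introduced by "after"), which blocks movement.
In B, the extraction path crosses only that-complement boundaries, which are transparent.
So B is grammatical.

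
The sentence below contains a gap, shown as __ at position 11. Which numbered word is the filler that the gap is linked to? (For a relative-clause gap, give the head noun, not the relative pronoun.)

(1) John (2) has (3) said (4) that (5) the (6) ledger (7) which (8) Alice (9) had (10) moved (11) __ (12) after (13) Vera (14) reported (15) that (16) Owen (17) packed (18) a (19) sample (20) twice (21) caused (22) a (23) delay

6

The gap at 11 is the object of "moved", inside a relative clause.
The relative pronoun is "which" (word 7); it is bound by the head noun immediately before it.
Its filler is the head noun "ledger", at word 6.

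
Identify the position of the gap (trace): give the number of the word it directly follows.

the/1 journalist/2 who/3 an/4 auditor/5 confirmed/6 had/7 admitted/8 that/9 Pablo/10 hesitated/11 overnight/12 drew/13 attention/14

The displaced element is "the journalist" (word 2).
It is linked across 1 clause boundary (Ø).
It functions as the subject of "admitted", so the gap sits immediately after word 6 ("confirmed").
Base order: An auditor confirmed that the journalist had admitted that Pablo hesitated overnight.

6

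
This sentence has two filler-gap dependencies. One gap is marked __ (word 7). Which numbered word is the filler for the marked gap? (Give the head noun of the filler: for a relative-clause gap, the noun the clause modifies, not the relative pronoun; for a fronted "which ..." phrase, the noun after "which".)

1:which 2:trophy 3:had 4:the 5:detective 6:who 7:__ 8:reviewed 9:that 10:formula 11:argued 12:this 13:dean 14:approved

The marked gap is inside the relative clause, the subject of "reviewed".
Its filler is the head noun "detective" (via "who"), at word 5.
(The other dependency links word 2 to a gap after word 14.)

5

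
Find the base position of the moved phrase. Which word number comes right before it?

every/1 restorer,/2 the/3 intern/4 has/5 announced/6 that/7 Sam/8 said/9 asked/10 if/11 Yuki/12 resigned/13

The displaced element is "every restorer" (word 2).
It is linked across 2 clause boundaries (that → Ø).
It functions as the subject of "asked", so the gap sits immediately after word 9 ("said").
Base order: The intern has announced that Sam said that every restorer asked if Yuki resigned.

9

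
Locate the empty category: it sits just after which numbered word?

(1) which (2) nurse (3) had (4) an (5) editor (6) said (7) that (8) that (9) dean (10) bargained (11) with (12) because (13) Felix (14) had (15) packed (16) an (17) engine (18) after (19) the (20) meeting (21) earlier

The displaced element is "which nurse" (word 2).
It is linked across 1 clause boundary (that).
It functions as the object of the preposition "with" of "bargained", so the gap sits immediately after word 11 ("with").
Base order: An editor had said that that dean bargained with which nurse because Felix had packed an engine after the meeting earlier.

11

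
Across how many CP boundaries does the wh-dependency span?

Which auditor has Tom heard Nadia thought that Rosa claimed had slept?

3

"which auditor" is extracted from the subject of "slept".
Boundaries crossed, outermost first: [Ø], [that], [Ø] — 3 in total.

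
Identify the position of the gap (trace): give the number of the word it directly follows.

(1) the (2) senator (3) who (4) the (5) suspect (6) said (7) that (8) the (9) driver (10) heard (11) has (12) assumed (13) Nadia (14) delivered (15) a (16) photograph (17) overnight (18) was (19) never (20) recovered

The displaced element is "the senator" (word 2).
It is linked across 2 clause boundaries (that → Ø).
It functions as the subject of "assumed", so the gap sits immediately after word 10 ("heard").
Base order: The suspect said that the driver heard that the senator has assumed Nadia delivered a photograph overnight.

10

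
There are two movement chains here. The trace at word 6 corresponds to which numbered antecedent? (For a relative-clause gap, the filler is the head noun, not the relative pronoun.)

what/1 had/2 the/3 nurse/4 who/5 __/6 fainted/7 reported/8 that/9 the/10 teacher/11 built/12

The marked gap is inside the relative clause, the subject of "fainted".
Its filler is the head noun "nurse" (via "who"), at word 4.
(The other dependency links word 1 to a gap after word 12.)

4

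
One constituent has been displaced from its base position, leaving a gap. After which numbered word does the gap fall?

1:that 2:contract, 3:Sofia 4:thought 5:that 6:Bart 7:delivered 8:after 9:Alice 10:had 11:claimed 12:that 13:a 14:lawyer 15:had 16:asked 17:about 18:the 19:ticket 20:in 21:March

The displaced element is "that contract" (word 2).
It is linked across 1 clause boundary (that).
It functions as the direct object of "delivered", so the gap sits immediately after word 7 ("delivered").
Base order: Sofia thought that Bart delivered that contract after Alice had claimed that a lawyer had asked about the ticket in March.

7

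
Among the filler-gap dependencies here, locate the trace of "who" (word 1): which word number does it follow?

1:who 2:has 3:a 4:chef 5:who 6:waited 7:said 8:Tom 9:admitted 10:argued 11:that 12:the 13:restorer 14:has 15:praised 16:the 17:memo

The displaced element is "who" (word 1).
It is linked across 2 clause boundaries (Ø → Ø).
It functions as the subject of "argued", so the gap sits immediately after word 9 ("admitted").
Base order: A chef who waited has said Tom admitted that who argued that the restorer has praised the memo.

9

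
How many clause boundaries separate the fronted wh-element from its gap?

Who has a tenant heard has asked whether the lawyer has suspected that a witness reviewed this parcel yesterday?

1

"who" is extracted from the subject of "asked".
Boundaries crossed, outermost first: [Ø] — 1 in total.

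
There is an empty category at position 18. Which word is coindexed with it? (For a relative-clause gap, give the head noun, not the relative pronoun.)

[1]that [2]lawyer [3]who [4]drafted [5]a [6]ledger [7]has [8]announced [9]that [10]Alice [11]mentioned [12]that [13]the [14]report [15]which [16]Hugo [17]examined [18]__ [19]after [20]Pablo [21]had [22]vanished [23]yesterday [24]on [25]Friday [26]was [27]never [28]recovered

14

The gap at 18 is the object of "examined", inside a relative clause.
The relative pronoun is "which" (word 15); it is bound by the head noun immediately before it.
Its filler is the head noun "report", at word 14.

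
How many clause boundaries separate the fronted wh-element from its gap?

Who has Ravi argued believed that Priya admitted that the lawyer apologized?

"who" is extracted from the subject of "believed".
Boundaries crossed, outermost first: [Ø] — 1 in total.

1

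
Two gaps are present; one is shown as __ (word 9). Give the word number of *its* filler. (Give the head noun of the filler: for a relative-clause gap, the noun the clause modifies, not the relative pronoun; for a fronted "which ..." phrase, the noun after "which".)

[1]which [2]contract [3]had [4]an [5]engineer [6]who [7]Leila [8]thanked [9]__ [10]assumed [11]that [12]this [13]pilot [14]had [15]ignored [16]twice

The marked gap is inside the relative clause, the direct object of "thanked".
Its filler is the head noun "engineer" (via "who"), at word 5.
(The other dependency links word 2 to a gap after word 15.)

5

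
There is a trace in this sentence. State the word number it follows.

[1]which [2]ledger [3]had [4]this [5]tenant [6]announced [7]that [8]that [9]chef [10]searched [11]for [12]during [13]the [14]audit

The displaced element is "which ledger" (word 2).
It is linked across 1 clause boundary (that).
It functions as the object of the preposition "for" of "searched", so the gap sits immediately after word 11 ("for").
Base order: This tenant had announced that that chef searched for which ledger during the audit.

11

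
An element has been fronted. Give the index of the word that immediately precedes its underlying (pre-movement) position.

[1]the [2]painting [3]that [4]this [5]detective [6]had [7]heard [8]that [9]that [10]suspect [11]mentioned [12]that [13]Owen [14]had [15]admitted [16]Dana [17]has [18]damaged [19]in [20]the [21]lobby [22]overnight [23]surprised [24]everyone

18

The displaced element is "the painting" (word 2).
It is linked across 3 clause boundaries (that → that → Ø).
It functions as the direct object of "damaged", so the gap sits immediately after word 18 ("damaged").
Base order: This detective had heard that that suspect mentioned that Owen had admitted Dana has damaged the painting in the lobby overnight.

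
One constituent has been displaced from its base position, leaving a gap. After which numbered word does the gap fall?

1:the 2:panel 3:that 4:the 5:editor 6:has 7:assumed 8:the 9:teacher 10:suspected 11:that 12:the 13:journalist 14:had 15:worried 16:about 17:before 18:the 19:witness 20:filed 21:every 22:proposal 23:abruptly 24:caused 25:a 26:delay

16

The displaced element is "the panel" (word 2).
It is linked across 2 clause boundaries (Ø → that).
It functions as the object of the preposition "about" of "worried", so the gap sits immediately after word 16 ("about").
Base order: The editor has assumed the teacher suspected that the journalist had worried about the panel before the witness filed every proposal abruptly.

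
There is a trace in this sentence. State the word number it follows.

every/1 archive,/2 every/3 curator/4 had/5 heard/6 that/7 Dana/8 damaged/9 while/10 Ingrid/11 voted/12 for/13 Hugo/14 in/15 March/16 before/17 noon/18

The displaced element is "every archive" (word 2).
It is linked across 1 clause boundary (that).
It functions as the direct object of "damaged", so the gap sits immediately after word 9 ("damaged").
Base order: Every curator had heard that Dana damaged every archive while Ingrid voted for Hugo in March before noon.

9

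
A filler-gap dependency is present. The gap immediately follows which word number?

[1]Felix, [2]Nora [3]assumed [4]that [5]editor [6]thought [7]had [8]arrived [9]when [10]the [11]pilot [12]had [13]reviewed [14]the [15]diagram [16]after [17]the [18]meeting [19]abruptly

The displaced element is "Felix" (word 1).
It is linked across 2 clause boundaries (Ø → Ø).
It functions as the subject of "arrived", so the gap sits immediately after word 6 ("thought").
Base order: Nora assumed that editor thought that Felix had arrived when the pilot had reviewed the diagram after the meeting abruptly.

6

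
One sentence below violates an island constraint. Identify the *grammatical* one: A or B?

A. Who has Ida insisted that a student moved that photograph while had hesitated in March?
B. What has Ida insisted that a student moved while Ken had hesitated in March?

B

In A, the wh-phrase is extracted from inside an adjunct island (introduced by "while"), which blocks movement.
In B, the extraction path crosses only that-complement boundaries, which are transparent.
So B is grammatical.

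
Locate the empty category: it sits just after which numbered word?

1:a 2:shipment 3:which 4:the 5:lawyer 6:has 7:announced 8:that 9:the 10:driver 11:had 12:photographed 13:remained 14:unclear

The displaced element is "a shipment" (word 2).
It is linked across 1 clause boundary (that).
It functions as the direct object of "photographed", so the gap sits immediately after word 12 ("photographed").
Base order: The lawyer has announced that the driver had photographed a shipment.

12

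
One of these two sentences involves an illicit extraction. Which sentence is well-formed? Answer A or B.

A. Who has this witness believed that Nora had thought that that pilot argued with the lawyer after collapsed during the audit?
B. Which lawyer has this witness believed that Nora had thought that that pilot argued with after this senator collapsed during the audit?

In A, the wh-phrase is extracted from inside an adjunct island (introduced by "after"), which blocks movement.
In B, the extraction path crosses only that-complement boundaries, which are transparent.
So B is grammatical.

B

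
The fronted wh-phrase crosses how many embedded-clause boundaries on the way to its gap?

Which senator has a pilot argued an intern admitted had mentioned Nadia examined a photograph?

2

"which senator" is extracted from the subject of "mentioned".
Boundaries crossed, outermost first: [Ø], [Ø] — 2 in total.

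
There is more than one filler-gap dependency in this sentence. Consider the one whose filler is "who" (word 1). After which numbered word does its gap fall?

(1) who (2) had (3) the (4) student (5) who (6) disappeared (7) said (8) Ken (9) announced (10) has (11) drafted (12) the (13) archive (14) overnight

9

The displaced element is "who" (word 1).
It is linked across 2 clause boundaries (Ø → Ø).
It functions as the subject of "drafted", so the gap sits immediately after word 9 ("announced").
Base order: The student who disappeared had said Ken announced who has drafted the archive overnight.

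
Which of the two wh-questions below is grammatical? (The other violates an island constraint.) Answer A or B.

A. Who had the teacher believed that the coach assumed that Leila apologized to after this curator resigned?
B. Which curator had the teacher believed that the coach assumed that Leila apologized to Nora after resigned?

In B, the wh-phrase is extracted from inside an adjunct island (introduced by "after"), which blocks movement.
In A, the extraction path crosses only that-complement boundaries, which are transparent.
So A is grammatical.

A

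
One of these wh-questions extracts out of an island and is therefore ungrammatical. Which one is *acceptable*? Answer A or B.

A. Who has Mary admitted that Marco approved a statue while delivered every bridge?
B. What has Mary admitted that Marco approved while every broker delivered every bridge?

B

In A, the wh-phrase is extracted from inside an adjunct island (introduced by "while"), which blocks movement.
In B, the extraction path crosses only that-complement boundaries, which are transparent.
So B is grammatical.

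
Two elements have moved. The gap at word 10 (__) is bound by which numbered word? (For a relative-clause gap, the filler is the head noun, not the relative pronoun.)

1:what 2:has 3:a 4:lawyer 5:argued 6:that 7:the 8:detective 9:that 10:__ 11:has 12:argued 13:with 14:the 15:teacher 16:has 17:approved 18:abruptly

8

The marked gap is inside the relative clause, the subject of "argued".
Its filler is the head noun "detective" (via "that"), at word 8.
(The other dependency links word 1 to a gap after word 17.)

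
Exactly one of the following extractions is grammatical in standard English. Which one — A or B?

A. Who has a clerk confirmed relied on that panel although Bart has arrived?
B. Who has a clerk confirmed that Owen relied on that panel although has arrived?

A

In B, the wh-phrase is extracted from inside an adjunct island (introduced by "although"), which blocks movement.
In A, the extraction path crosses only that-complement boundaries, which are transparent.
So A is grammatical.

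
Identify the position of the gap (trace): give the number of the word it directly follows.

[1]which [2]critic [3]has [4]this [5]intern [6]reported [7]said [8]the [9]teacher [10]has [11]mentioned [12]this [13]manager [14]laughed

6

The displaced element is "which critic" (word 2).
It is linked across 1 clause boundary (Ø).
It functions as the subject of "said", so the gap sits immediately after word 6 ("reported").
Base order: This intern has reported which critic said the teacher has mentioned this manager laughed.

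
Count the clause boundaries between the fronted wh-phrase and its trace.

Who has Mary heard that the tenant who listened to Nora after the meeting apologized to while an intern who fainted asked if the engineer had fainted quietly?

1

"who" is extracted from the PP object of "apologized".
Boundaries crossed, outermost first: [that] — 1 in total.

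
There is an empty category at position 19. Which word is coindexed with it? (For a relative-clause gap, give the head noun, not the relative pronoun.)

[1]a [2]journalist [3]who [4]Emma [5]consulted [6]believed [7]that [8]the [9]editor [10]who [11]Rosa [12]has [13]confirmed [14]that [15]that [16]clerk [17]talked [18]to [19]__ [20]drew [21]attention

The gap at 19 is the prepositional object of "talked", inside a relative clause.
The relative pronoun is "who" (word 10); it is bound by the head noun immediately before it.
Its filler is the head noun "editor", at word 9.

9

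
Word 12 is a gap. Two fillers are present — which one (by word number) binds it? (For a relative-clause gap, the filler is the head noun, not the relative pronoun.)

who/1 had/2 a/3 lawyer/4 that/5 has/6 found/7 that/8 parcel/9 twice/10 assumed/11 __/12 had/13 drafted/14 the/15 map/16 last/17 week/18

The marked gap is the subject of "drafted".
Its filler is the fronted wh-phrase "who", at word 1.
(The other dependency links word 4 to a gap after word 5.)

1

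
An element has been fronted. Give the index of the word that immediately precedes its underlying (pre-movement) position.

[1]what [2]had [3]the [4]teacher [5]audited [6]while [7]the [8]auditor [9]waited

5

The displaced element is "what" (word 1).
It functions as the direct object of "audited", so the gap sits immediately after word 5 ("audited").
Base order: The teacher had audited what while the auditor waited.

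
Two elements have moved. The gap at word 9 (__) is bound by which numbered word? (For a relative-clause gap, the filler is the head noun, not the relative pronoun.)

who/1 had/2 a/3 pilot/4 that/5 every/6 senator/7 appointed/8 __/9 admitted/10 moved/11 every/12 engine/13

4

The marked gap is inside the relative clause, the direct object of "appointed".
Its filler is the head noun "pilot" (via "that"), at word 4.
(The other dependency links word 1 to a gap after word 10.)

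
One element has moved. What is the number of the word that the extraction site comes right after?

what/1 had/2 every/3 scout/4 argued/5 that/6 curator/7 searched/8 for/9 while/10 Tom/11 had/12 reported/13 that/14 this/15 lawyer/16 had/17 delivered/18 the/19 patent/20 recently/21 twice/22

The displaced element is "what" (word 1).
It is linked across 1 clause boundary (Ø).
It functions as the object of the preposition "for" of "searched", so the gap sits immediately after word 9 ("for").
Base order: Every scout had argued that curator searched for what while Tom had reported that this lawyer had delivered the patent recently twice.

9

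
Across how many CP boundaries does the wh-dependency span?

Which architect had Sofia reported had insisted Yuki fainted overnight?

"which architect" is extracted from the subject of "insisted".
Boundaries crossed, outermost first: [Ø] — 1 in total.

1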